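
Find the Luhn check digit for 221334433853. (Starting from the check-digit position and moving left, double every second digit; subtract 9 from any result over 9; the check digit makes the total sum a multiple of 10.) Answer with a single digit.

5

Partial digits right→left: 3 5 8 3 3 4 4 3 3 1 2 2
Double every second digit counting from the check-digit position (so the 1st, 3rd, 5th, ... of the partial from the right).
  doubled (with −9 where >9): 6 7 6 8 6 4 → sum 37
  kept as-is: 5 3 4 3 1 2 → sum 18
Total = 37 + 18 = 55.
Check digit = (10 − (55 mod 10)) mod 10 = 5.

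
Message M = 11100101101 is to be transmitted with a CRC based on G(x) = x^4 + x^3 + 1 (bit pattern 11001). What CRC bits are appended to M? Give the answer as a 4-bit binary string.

1101

Append 4 zeros: 111001011010000. Divide by 11001 (XOR where the leading bit is 1):
  pos 0: 11100 XOR 11001 = 00101
  pos 2: 10110 XOR 11001 = 01111
  pos 3: 11111 XOR 11001 = 00110
  pos 5: 11010 XOR 11001 = 00011
  pos 8: 11100 XOR 11001 = 00101
  pos 10: 10100 XOR 11001 = 01101
Remainder (last 4 bits) = 1101. This is the CRC / FCS.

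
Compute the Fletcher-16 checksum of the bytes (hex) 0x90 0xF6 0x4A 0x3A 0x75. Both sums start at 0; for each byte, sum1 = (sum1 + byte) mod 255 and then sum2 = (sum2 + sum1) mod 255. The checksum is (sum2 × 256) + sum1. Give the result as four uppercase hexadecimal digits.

7781

Running sums (mod 255):
  after byte 0 (0x90): sum1=144, sum2=144
  after byte 1 (0xF6): sum1=135, sum2=24
  after byte 2 (0x4A): sum1=209, sum2=233
  after byte 3 (0x3A): sum1=12, sum2=245
  after byte 4 (0x75): sum1=129, sum2=119
Checksum = sum2·256 + sum1 = 119·256 + 129 = 30593 = 0x7781.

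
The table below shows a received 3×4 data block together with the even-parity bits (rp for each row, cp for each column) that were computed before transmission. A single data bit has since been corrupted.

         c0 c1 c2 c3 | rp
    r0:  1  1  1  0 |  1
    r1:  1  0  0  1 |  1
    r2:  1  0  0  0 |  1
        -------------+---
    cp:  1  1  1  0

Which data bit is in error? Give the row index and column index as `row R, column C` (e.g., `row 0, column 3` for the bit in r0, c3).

Recompute each row's even parity and compare to rp:
  r0: data parity 1, sent rp 1 → ok
  r1: data parity 0, sent rp 1 → mismatch
  r2: data parity 1, sent rp 1 → ok
Recompute each column's even parity and compare to cp:
  c0: data parity 1, sent cp 1 → ok
  c1: data parity 1, sent cp 1 → ok
  c2: data parity 1, sent cp 1 → ok
  c3: data parity 1, sent cp 0 → mismatch
Exactly one row (r1) and one column (c3) fail → the flipped bit is at their intersection.

row 1, column 3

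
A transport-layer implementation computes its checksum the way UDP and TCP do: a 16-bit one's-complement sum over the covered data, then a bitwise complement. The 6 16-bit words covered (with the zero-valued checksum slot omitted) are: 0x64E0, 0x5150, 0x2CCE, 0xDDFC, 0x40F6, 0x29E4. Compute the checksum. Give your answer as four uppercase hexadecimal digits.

One's-complement addition (fold any carry out of bit 15 back into bit 0):
  0x64E0 + 0x5150 = 0x0B630
  0xB630 + 0x2CCE = 0x0E2FE
  0xE2FE + 0xDDFC = 0x1C0FA → wrap carry → 0xC0FB
  0xC0FB + 0x40F6 = 0x101F1 → wrap carry → 0x01F2
  0x01F2 + 0x29E4 = 0x02BD6
One's-complement sum = 0x2BD6.
Checksum = ~0x2BD6 & 0xFFFF = 0xD429.

D429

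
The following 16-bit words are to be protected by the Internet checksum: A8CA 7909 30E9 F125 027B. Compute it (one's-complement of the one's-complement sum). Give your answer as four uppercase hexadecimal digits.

B9A1

One's-complement addition (fold any carry out of bit 15 back into bit 0):
  0xA8CA + 0x7909 = 0x121D3 → wrap carry → 0x21D4
  0x21D4 + 0x30E9 = 0x052BD
  0x52BD + 0xF125 = 0x143E2 → wrap carry → 0x43E3
  0x43E3 + 0x027B = 0x0465E
One's-complement sum = 0x465E.
Checksum = ~0x465E & 0xFFFF = 0xB9A1.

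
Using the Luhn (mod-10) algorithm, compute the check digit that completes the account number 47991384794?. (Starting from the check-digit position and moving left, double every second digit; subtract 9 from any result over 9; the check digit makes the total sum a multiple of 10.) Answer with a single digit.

Partial digits right→left: 4 9 7 4 8 3 1 9 9 7 4
Double every second digit counting from the check-digit position (so the 1st, 3rd, 5th, ... of the partial from the right).
  doubled (with −9 where >9): 8 5 7 2 9 8 → sum 39
  kept as-is: 9 4 3 9 7 → sum 32
Total = 39 + 32 = 71.
Check digit = (10 − (71 mod 10)) mod 10 = 9.

9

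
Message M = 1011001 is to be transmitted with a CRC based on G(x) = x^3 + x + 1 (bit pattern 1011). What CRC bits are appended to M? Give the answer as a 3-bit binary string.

Append 3 zeros: 1011001000. Divide by 1011 (XOR where the leading bit is 1):
  pos 0: 1011 XOR 1011 = 0000
  pos 6: 1000 XOR 1011 = 0011
Remainder (last 3 bits) = 011. This is the CRC / FCS.

011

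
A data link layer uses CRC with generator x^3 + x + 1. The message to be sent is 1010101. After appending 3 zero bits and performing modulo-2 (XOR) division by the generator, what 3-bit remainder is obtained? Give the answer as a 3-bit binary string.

Append 3 zeros: 1010101000. Divide by 1011 (XOR where the leading bit is 1):
  pos 0: 1010 XOR 1011 = 0001
  pos 3: 1101 XOR 1011 = 0110
  pos 4: 1100 XOR 1011 = 0111
  pos 5: 1110 XOR 1011 = 0101
  pos 6: 1010 XOR 1011 = 0001
Remainder (last 3 bits) = 001. This is the CRC / FCS.

001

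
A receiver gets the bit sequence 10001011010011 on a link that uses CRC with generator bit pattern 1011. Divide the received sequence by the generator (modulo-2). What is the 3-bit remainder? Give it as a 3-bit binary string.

000

Modulo-2 division of 10001011010011 by 1011:
  pos 0: 1000 XOR 1011 = 0011
  pos 2: 1110 XOR 1011 = 0101
  pos 3: 1011 XOR 1011 = 0000
  pos 7: 1010 XOR 1011 = 0001
  pos 10: 1011 XOR 1011 = 0000
Remainder = 000 (zero — the frame passes the CRC check).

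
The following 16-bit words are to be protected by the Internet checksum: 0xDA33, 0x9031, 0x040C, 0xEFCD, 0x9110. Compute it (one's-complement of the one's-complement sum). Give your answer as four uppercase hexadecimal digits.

One's-complement addition (fold any carry out of bit 15 back into bit 0):
  0xDA33 + 0x9031 = 0x16A64 → wrap carry → 0x6A65
  0x6A65 + 0x040C = 0x06E71
  0x6E71 + 0xEFCD = 0x15E3E → wrap carry → 0x5E3F
  0x5E3F + 0x9110 = 0x0EF4F
One's-complement sum = 0xEF4F.
Checksum = ~0xEF4F & 0xFFFF = 0x10B0.

10B0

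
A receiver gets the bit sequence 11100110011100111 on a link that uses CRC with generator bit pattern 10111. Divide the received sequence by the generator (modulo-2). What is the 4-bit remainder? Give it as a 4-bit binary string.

Modulo-2 division of 11100110011100111 by 10111:
  pos 0: 11100 XOR 10111 = 01011
  pos 1: 10111 XOR 10111 = 00000
  pos 6: 10011 XOR 10111 = 00100
  pos 8: 10010 XOR 10111 = 00101
  pos 10: 10101 XOR 10111 = 00010
Remainder = 1011 (nonzero — an error is detected).

1011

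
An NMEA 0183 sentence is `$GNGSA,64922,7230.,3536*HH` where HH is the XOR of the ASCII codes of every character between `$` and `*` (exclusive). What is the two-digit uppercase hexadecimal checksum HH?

XOR the ASCII codes of the payload characters:
  'G' = 0x47 → acc = 0x47
  'N' = 0x4E → acc = 0x09
  'G' = 0x47 → acc = 0x4E
  'S' = 0x53 → acc = 0x1D
  'A' = 0x41 → acc = 0x5C
  ',' = 0x2C → acc = 0x70
  '6' = 0x36 → acc = 0x46
  '4' = 0x34 → acc = 0x72
  '9' = 0x39 → acc = 0x4B
  '2' = 0x32 → acc = 0x79
  '2' = 0x32 → acc = 0x4B
  ',' = 0x2C → acc = 0x67
  '7' = 0x37 → acc = 0x50
  '2' = 0x32 → acc = 0x62
  '3' = 0x33 → acc = 0x51
  '0' = 0x30 → acc = 0x61
  '.' = 0x2E → acc = 0x4F
  ',' = 0x2C → acc = 0x63
  '3' = 0x33 → acc = 0x50
  '5' = 0x35 → acc = 0x65
  '3' = 0x33 → acc = 0x56
  '6' = 0x36 → acc = 0x60
Checksum = 0x60.

60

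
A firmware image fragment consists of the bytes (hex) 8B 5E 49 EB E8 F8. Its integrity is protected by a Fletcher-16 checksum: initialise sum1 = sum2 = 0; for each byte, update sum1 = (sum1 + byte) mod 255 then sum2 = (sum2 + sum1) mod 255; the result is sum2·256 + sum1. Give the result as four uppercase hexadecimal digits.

D001

Running sums (mod 255):
  after byte 0 (8B): sum1=139, sum2=139
  after byte 1 (5E): sum1=233, sum2=117
  after byte 2 (49): sum1=51, sum2=168
  after byte 3 (EB): sum1=31, sum2=199
  after byte 4 (E8): sum1=8, sum2=207
  after byte 5 (F8): sum1=1, sum2=208
Checksum = sum2·256 + sum1 = 208·256 + 1 = 53249 = 0xD001.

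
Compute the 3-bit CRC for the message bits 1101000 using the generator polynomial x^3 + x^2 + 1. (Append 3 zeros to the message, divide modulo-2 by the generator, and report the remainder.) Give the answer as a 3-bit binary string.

000

Append 3 zeros: 1101000000. Divide by 1101 (XOR where the leading bit is 1):
  pos 0: 1101 XOR 1101 = 0000
Remainder (last 3 bits) = 000. This is the CRC / FCS.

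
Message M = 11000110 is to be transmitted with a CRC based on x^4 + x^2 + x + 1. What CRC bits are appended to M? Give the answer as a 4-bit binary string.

1010

Append 4 zeros: 110001100000. Divide by 10111 (XOR where the leading bit is 1):
  pos 0: 11000 XOR 10111 = 01111
  pos 1: 11111 XOR 10111 = 01000
  pos 2: 10001 XOR 10111 = 00110
  pos 4: 11000 XOR 10111 = 01111
  pos 5: 11110 XOR 10111 = 01001
  pos 6: 10010 XOR 10111 = 00101
Remainder (last 4 bits) = 1010. This is the CRC / FCS.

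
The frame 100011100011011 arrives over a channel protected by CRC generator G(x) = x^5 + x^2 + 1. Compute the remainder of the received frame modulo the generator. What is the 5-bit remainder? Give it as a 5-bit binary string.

Modulo-2 division of 100011100011011 by 100101:
  pos 0: 100011 XOR 100101 = 000110
  pos 3: 110100 XOR 100101 = 010001
  pos 4: 100010 XOR 100101 = 000111
  pos 7: 111110 XOR 100101 = 011011
  pos 8: 110111 XOR 100101 = 010010
  pos 9: 100101 XOR 100101 = 000000
Remainder = 00000 (zero — the frame passes the CRC check).

00000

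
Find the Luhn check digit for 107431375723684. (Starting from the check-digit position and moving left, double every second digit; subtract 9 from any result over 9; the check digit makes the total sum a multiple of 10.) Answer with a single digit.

Partial digits right→left: 4 8 6 3 2 7 5 7 3 1 3 4 7 0 1
Double every second digit counting from the check-digit position (so the 1st, 3rd, 5th, ... of the partial from the right).
  doubled (with −9 where >9): 8 3 4 1 6 6 5 2 → sum 35
  kept as-is: 8 3 7 7 1 4 0 → sum 30
Total = 35 + 30 = 65.
Check digit = (10 − (65 mod 10)) mod 10 = 5.

5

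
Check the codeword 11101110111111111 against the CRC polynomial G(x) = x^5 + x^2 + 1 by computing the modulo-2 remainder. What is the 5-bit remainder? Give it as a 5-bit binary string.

01000

Modulo-2 division of 11101110111111111 by 100101:
  pos 0: 111011 XOR 100101 = 011110
  pos 1: 111101 XOR 100101 = 011000
  pos 2: 110000 XOR 100101 = 010101
  pos 3: 101011 XOR 100101 = 001110
  pos 5: 111011 XOR 100101 = 011110
  pos 6: 111101 XOR 100101 = 011000
  pos 7: 110001 XOR 100101 = 010100
  pos 8: 101001 XOR 100101 = 001100
  pos 10: 110011 XOR 100101 = 010110
  pos 11: 101101 XOR 100101 = 001000
Remainder = 01000 (nonzero — an error is detected).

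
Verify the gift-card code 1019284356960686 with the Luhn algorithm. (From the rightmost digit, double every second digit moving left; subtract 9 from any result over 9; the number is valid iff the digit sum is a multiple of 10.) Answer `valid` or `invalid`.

invalid

From the right, keep odd positions and double even positions (subtract 9 from any doubled value over 9):
  doubled (positions 2,4,...): 7 0 9 1 8 4 2 2 → sum 33
  kept (positions 1,3,...): 6 6 6 6 3 8 9 0 → sum 44
Total = 77.
77 mod 10 = 7, so the number is invalid.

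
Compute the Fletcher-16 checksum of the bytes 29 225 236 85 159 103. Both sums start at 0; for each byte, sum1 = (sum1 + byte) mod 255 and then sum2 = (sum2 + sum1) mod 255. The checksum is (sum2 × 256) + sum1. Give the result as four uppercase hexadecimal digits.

7248

Running sums (mod 255):
  after byte 0 (29): sum1=29, sum2=29
  after byte 1 (225): sum1=254, sum2=28
  after byte 2 (236): sum1=235, sum2=8
  after byte 3 (85): sum1=65, sum2=73
  after byte 4 (159): sum1=224, sum2=42
  after byte 5 (103): sum1=72, sum2=114
Checksum = sum2·256 + sum1 = 114·256 + 72 = 29256 = 0x7248.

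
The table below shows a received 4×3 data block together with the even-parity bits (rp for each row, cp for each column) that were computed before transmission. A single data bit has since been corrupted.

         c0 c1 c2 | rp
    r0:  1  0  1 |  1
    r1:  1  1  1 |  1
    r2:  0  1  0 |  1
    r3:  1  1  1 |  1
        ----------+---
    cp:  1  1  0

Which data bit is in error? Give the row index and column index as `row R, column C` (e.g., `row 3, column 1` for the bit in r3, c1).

row 0, column 2

Recompute each row's even parity and compare to rp:
  r0: data parity 0, sent rp 1 → mismatch
  r1: data parity 1, sent rp 1 → ok
  r2: data parity 1, sent rp 1 → ok
  r3: data parity 1, sent rp 1 → ok
Recompute each column's even parity and compare to cp:
  c0: data parity 1, sent cp 1 → ok
  c1: data parity 1, sent cp 1 → ok
  c2: data parity 1, sent cp 0 → mismatch
Exactly one row (r0) and one column (c2) fail → the flipped bit is at their intersection.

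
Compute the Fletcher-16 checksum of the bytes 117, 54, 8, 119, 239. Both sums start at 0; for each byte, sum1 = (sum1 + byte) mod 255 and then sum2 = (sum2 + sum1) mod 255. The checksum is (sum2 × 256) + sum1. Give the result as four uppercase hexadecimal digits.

Running sums (mod 255):
  after byte 0 (117): sum1=117, sum2=117
  after byte 1 (54): sum1=171, sum2=33
  after byte 2 (8): sum1=179, sum2=212
  after byte 3 (119): sum1=43, sum2=0
  after byte 4 (239): sum1=27, sum2=27
Checksum = sum2·256 + sum1 = 27·256 + 27 = 6939 = 0x1B1B.

1B1B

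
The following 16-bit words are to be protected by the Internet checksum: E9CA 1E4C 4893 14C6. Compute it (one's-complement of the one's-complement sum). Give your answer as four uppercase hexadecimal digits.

9A8F

One's-complement addition (fold any carry out of bit 15 back into bit 0):
  0xE9CA + 0x1E4C = 0x10816 → wrap carry → 0x0817
  0x0817 + 0x4893 = 0x050AA
  0x50AA + 0x14C6 = 0x06570
One's-complement sum = 0x6570.
Checksum = ~0x6570 & 0xFFFF = 0x9A8F.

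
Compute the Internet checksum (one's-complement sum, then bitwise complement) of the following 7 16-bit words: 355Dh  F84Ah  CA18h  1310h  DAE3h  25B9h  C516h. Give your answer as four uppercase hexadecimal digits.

2F7B

One's-complement addition (fold any carry out of bit 15 back into bit 0):
  0x355D + 0xF84A = 0x12DA7 → wrap carry → 0x2DA8
  0x2DA8 + 0xCA18 = 0x0F7C0
  0xF7C0 + 0x1310 = 0x10AD0 → wrap carry → 0x0AD1
  0x0AD1 + 0xDAE3 = 0x0E5B4
  0xE5B4 + 0x25B9 = 0x10B6D → wrap carry → 0x0B6E
  0x0B6E + 0xC516 = 0x0D084
One's-complement sum = 0xD084.
Checksum = ~0xD084 & 0xFFFF = 0x2F7B.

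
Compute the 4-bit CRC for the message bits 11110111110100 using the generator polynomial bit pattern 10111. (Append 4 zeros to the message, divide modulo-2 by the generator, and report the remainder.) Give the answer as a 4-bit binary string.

0011

Append 4 zeros: 111101111101000000. Divide by 10111 (XOR where the leading bit is 1):
  pos 0: 11110 XOR 10111 = 01001
  pos 1: 10011 XOR 10111 = 00100
  pos 3: 10011 XOR 10111 = 00100
  pos 5: 10011 XOR 10111 = 00100
  pos 7: 10001 XOR 10111 = 00110
  pos 9: 11000 XOR 10111 = 01111
  pos 10: 11110 XOR 10111 = 01001
  pos 11: 10010 XOR 10111 = 00101
  pos 13: 10100 XOR 10111 = 00011
Remainder (last 4 bits) = 0011. This is the CRC / FCS.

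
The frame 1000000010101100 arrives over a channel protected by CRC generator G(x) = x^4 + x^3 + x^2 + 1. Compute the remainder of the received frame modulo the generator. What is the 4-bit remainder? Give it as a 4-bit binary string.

Modulo-2 division of 1000000010101100 by 11101:
  pos 0: 10000 XOR 11101 = 01101
  pos 1: 11010 XOR 11101 = 00111
  pos 3: 11100 XOR 11101 = 00001
  pos 7: 11010 XOR 11101 = 00111
  pos 9: 11111 XOR 11101 = 00010
Remainder = 1000 (nonzero — an error is detected).

1000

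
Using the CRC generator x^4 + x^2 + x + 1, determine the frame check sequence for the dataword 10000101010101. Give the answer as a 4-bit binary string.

0000

Append 4 zeros: 100001010101010000. Divide by 10111 (XOR where the leading bit is 1):
  pos 0: 10000 XOR 10111 = 00111
  pos 2: 11110 XOR 10111 = 01001
  pos 3: 10011 XOR 10111 = 00100
  pos 5: 10001 XOR 10111 = 00110
  pos 7: 11001 XOR 10111 = 01110
  pos 8: 11100 XOR 10111 = 01011
  pos 9: 10111 XOR 10111 = 00000
Remainder (last 4 bits) = 0000. This is the CRC / FCS.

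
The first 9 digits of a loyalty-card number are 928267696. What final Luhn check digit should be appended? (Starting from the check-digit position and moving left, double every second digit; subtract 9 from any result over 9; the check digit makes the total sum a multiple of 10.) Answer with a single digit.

Partial digits right→left: 6 9 6 7 6 2 8 2 9
Double every second digit counting from the check-digit position (so the 1st, 3rd, 5th, ... of the partial from the right).
  doubled (with −9 where >9): 3 3 3 7 9 → sum 25
  kept as-is: 9 7 2 2 → sum 20
Total = 25 + 20 = 45.
Check digit = (10 − (45 mod 10)) mod 10 = 5.

5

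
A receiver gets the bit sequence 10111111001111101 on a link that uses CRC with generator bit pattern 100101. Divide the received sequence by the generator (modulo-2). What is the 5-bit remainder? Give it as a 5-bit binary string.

01010

Modulo-2 division of 10111111001111101 by 100101:
  pos 0: 101111 XOR 100101 = 001010
  pos 2: 101011 XOR 100101 = 001110
  pos 4: 111000 XOR 100101 = 011101
  pos 5: 111011 XOR 100101 = 011110
  pos 6: 111101 XOR 100101 = 011000
  pos 7: 110001 XOR 100101 = 010100
  pos 8: 101001 XOR 100101 = 001100
  pos 10: 110010 XOR 100101 = 010111
  pos 11: 101111 XOR 100101 = 001010
Remainder = 01010 (nonzero — an error is detected).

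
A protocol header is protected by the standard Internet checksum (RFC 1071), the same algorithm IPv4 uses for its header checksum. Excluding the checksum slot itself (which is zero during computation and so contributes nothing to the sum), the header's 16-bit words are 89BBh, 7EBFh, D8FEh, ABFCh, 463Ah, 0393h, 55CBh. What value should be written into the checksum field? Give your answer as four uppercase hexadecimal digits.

One's-complement addition (fold any carry out of bit 15 back into bit 0):
  0x89BB + 0x7EBF = 0x1087A → wrap carry → 0x087B
  0x087B + 0xD8FE = 0x0E179
  0xE179 + 0xABFC = 0x18D75 → wrap carry → 0x8D76
  0x8D76 + 0x463A = 0x0D3B0
  0xD3B0 + 0x0393 = 0x0D743
  0xD743 + 0x55CB = 0x12D0E → wrap carry → 0x2D0F
One's-complement sum = 0x2D0F.
Checksum = ~0x2D0F & 0xFFFF = 0xD2F0.

D2F0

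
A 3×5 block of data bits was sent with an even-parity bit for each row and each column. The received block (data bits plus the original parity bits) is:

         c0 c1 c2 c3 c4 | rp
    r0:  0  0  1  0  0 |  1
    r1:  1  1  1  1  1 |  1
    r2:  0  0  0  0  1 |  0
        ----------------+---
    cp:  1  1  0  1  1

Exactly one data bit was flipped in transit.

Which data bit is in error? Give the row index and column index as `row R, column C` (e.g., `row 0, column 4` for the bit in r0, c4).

row 2, column 4

Recompute each row's even parity and compare to rp:
  r0: data parity 1, sent rp 1 → ok
  r1: data parity 1, sent rp 1 → ok
  r2: data parity 1, sent rp 0 → mismatch
Recompute each column's even parity and compare to cp:
  c0: data parity 1, sent cp 1 → ok
  c1: data parity 1, sent cp 1 → ok
  c2: data parity 0, sent cp 0 → ok
  c3: data parity 1, sent cp 1 → ok
  c4: data parity 0, sent cp 1 → mismatch
Exactly one row (r2) and one column (c4) fail → the flipped bit is at their intersection.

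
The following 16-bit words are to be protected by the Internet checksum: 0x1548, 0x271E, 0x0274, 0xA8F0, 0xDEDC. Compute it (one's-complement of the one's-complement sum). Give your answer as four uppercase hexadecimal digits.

One's-complement addition (fold any carry out of bit 15 back into bit 0):
  0x1548 + 0x271E = 0x03C66
  0x3C66 + 0x0274 = 0x03EDA
  0x3EDA + 0xA8F0 = 0x0E7CA
  0xE7CA + 0xDEDC = 0x1C6A6 → wrap carry → 0xC6A7
One's-complement sum = 0xC6A7.
Checksum = ~0xC6A7 & 0xFFFF = 0x3958.

3958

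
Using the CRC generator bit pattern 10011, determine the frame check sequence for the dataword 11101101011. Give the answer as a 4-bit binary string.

1000

Append 4 zeros: 111011010110000. Divide by 10011 (XOR where the leading bit is 1):
  pos 0: 11101 XOR 10011 = 01110
  pos 1: 11101 XOR 10011 = 01110
  pos 2: 11100 XOR 10011 = 01111
  pos 3: 11111 XOR 10011 = 01100
  pos 4: 11000 XOR 10011 = 01011
  pos 5: 10111 XOR 10011 = 00100
  pos 7: 10010 XOR 10011 = 00001
Remainder (last 4 bits) = 1000. This is the CRC / FCS.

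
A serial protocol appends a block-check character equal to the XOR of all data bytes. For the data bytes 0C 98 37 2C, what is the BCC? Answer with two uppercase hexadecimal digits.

8F

XOR the bytes together:
  start with 0x0C
  0x0C ⊕ 0x98 = 0x94
  0x94 ⊕ 0x37 = 0xA3
  0xA3 ⊕ 0x2C = 0x8F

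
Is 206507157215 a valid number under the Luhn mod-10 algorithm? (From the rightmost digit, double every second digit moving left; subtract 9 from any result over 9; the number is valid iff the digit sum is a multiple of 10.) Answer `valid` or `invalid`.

From the right, keep odd positions and double even positions (subtract 9 from any doubled value over 9):
  doubled (positions 2,4,...): 2 5 2 0 3 4 → sum 16
  kept (positions 1,3,...): 5 2 5 7 5 0 → sum 24
Total = 40.
40 mod 10 = 0, so the number is valid.

valid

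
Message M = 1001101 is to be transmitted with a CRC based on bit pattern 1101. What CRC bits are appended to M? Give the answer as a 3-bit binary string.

100

Append 3 zeros: 1001101000. Divide by 1101 (XOR where the leading bit is 1):
  pos 0: 1001 XOR 1101 = 0100
  pos 1: 1001 XOR 1101 = 0100
  pos 2: 1000 XOR 1101 = 0101
  pos 3: 1011 XOR 1101 = 0110
  pos 4: 1100 XOR 1101 = 0001
Remainder (last 3 bits) = 100. This is the CRC / FCS.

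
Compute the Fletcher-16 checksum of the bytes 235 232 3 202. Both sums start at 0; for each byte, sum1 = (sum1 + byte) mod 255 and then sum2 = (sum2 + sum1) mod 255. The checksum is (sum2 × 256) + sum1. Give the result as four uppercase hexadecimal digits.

3BA2

Running sums (mod 255):
  after byte 0 (235): sum1=235, sum2=235
  after byte 1 (232): sum1=212, sum2=192
  after byte 2 (3): sum1=215, sum2=152
  after byte 3 (202): sum1=162, sum2=59
Checksum = sum2·256 + sum1 = 59·256 + 162 = 15266 = 0x3BA2.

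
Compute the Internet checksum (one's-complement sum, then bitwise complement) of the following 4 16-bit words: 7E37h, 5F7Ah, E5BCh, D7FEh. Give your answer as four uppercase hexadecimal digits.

6492

One's-complement addition (fold any carry out of bit 15 back into bit 0):
  0x7E37 + 0x5F7A = 0x0DDB1
  0xDDB1 + 0xE5BC = 0x1C36D → wrap carry → 0xC36E
  0xC36E + 0xD7FE = 0x19B6C → wrap carry → 0x9B6D
One's-complement sum = 0x9B6D.
Checksum = ~0x9B6D & 0xFFFF = 0x6492.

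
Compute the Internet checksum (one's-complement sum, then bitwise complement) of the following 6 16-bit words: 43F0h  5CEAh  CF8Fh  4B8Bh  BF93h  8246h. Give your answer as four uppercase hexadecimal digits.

One's-complement addition (fold any carry out of bit 15 back into bit 0):
  0x43F0 + 0x5CEA = 0x0A0DA
  0xA0DA + 0xCF8F = 0x17069 → wrap carry → 0x706A
  0x706A + 0x4B8B = 0x0BBF5
  0xBBF5 + 0xBF93 = 0x17B88 → wrap carry → 0x7B89
  0x7B89 + 0x8246 = 0x0FDCF
One's-complement sum = 0xFDCF.
Checksum = ~0xFDCF & 0xFFFF = 0x0230.

0230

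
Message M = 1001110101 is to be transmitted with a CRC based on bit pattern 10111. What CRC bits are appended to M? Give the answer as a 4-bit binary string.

1001

Append 4 zeros: 10011101010000. Divide by 10111 (XOR where the leading bit is 1):
  pos 0: 10011 XOR 10111 = 00100
  pos 2: 10010 XOR 10111 = 00101
  pos 4: 10110 XOR 10111 = 00001
  pos 8: 11000 XOR 10111 = 01111
  pos 9: 11110 XOR 10111 = 01001
Remainder (last 4 bits) = 1001. This is the CRC / FCS.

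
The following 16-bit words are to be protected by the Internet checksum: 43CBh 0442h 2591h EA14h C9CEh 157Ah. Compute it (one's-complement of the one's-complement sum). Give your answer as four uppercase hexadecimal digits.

One's-complement addition (fold any carry out of bit 15 back into bit 0):
  0x43CB + 0x0442 = 0x0480D
  0x480D + 0x2591 = 0x06D9E
  0x6D9E + 0xEA14 = 0x157B2 → wrap carry → 0x57B3
  0x57B3 + 0xC9CE = 0x12181 → wrap carry → 0x2182
  0x2182 + 0x157A = 0x036FC
One's-complement sum = 0x36FC.
Checksum = ~0x36FC & 0xFFFF = 0xC903.

C903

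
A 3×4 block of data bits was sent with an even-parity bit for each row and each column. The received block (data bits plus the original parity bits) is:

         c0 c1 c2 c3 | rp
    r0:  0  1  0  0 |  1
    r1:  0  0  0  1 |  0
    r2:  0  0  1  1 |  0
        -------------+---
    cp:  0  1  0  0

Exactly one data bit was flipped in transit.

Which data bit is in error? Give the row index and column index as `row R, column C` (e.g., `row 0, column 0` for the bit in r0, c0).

row 1, column 2

Recompute each row's even parity and compare to rp:
  r0: data parity 1, sent rp 1 → ok
  r1: data parity 1, sent rp 0 → mismatch
  r2: data parity 0, sent rp 0 → ok
Recompute each column's even parity and compare to cp:
  c0: data parity 0, sent cp 0 → ok
  c1: data parity 1, sent cp 1 → ok
  c2: data parity 1, sent cp 0 → mismatch
  c3: data parity 0, sent cp 0 → ok
Exactly one row (r1) and one column (c2) fail → the flipped bit is at their intersection.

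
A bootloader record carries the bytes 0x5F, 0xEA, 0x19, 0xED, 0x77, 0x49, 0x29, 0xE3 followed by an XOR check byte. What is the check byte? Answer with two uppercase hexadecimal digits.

XOR the bytes together:
  start with 0x5F
  0x5F ⊕ 0xEA = 0xB5
  0xB5 ⊕ 0x19 = 0xAC
  0xAC ⊕ 0xED = 0x41
  0x41 ⊕ 0x77 = 0x36
  0x36 ⊕ 0x49 = 0x7F
  0x7F ⊕ 0x29 = 0x56
  0x56 ⊕ 0xE3 = 0xB5

B5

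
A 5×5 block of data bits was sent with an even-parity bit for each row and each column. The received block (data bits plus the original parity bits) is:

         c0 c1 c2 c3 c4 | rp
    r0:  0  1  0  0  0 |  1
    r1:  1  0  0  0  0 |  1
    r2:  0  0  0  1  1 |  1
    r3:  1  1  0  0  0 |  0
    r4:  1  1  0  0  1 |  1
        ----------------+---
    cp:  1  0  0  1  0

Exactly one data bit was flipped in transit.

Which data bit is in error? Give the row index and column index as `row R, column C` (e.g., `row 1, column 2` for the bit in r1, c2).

row 2, column 1

Recompute each row's even parity and compare to rp:
  r0: data parity 1, sent rp 1 → ok
  r1: data parity 1, sent rp 1 → ok
  r2: data parity 0, sent rp 1 → mismatch
  r3: data parity 0, sent rp 0 → ok
  r4: data parity 1, sent rp 1 → ok
Recompute each column's even parity and compare to cp:
  c0: data parity 1, sent cp 1 → ok
  c1: data parity 1, sent cp 0 → mismatch
  c2: data parity 0, sent cp 0 → ok
  c3: data parity 1, sent cp 1 → ok
  c4: data parity 0, sent cp 0 → ok
Exactly one row (r2) and one column (c1) fail → the flipped bit is at their intersection.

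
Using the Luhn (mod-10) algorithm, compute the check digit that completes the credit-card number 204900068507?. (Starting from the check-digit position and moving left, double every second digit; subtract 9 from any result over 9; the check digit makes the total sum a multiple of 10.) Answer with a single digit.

8

Partial digits right→left: 7 0 5 8 6 0 0 0 9 4 0 2
Double every second digit counting from the check-digit position (so the 1st, 3rd, 5th, ... of the partial from the right).
  doubled (with −9 where >9): 5 1 3 0 9 0 → sum 18
  kept as-is: 0 8 0 0 4 2 → sum 14
Total = 18 + 14 = 32.
Check digit = (10 − (32 mod 10)) mod 10 = 8.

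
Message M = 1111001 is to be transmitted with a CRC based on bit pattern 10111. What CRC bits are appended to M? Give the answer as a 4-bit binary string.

1000

Append 4 zeros: 11110010000. Divide by 10111 (XOR where the leading bit is 1):
  pos 0: 11110 XOR 10111 = 01001
  pos 1: 10010 XOR 10111 = 00101
  pos 3: 10110 XOR 10111 = 00001
Remainder (last 4 bits) = 1000. This is the CRC / FCS.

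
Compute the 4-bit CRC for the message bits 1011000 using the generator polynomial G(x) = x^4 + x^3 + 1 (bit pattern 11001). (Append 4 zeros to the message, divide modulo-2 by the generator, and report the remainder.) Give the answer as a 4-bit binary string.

Append 4 zeros: 10110000000. Divide by 11001 (XOR where the leading bit is 1):
  pos 0: 10110 XOR 11001 = 01111
  pos 1: 11110 XOR 11001 = 00111
  pos 3: 11100 XOR 11001 = 00101
  pos 5: 10100 XOR 11001 = 01101
  pos 6: 11010 XOR 11001 = 00011
Remainder (last 4 bits) = 0011. This is the CRC / FCS.

0011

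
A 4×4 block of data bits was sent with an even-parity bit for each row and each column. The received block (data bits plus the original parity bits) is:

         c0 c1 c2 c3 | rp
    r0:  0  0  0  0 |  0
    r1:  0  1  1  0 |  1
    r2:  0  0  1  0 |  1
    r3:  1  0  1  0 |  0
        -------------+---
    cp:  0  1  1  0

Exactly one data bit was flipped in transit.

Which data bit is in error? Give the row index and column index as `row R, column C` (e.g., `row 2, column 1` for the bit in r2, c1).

row 1, column 0

Recompute each row's even parity and compare to rp:
  r0: data parity 0, sent rp 0 → ok
  r1: data parity 0, sent rp 1 → mismatch
  r2: data parity 1, sent rp 1 → ok
  r3: data parity 0, sent rp 0 → ok
Recompute each column's even parity and compare to cp:
  c0: data parity 1, sent cp 0 → mismatch
  c1: data parity 1, sent cp 1 → ok
  c2: data parity 1, sent cp 1 → ok
  c3: data parity 0, sent cp 0 → ok
Exactly one row (r1) and one column (c0) fail → the flipped bit is at their intersection.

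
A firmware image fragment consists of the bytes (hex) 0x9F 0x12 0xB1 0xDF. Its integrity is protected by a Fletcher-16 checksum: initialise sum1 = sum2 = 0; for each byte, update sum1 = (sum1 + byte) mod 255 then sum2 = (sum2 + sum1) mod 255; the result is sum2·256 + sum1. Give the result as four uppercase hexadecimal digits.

F743

Running sums (mod 255):
  after byte 0 (0x9F): sum1=159, sum2=159
  after byte 1 (0x12): sum1=177, sum2=81
  after byte 2 (0xB1): sum1=99, sum2=180
  after byte 3 (0xDF): sum1=67, sum2=247
Checksum = sum2·256 + sum1 = 247·256 + 67 = 63299 = 0xF743.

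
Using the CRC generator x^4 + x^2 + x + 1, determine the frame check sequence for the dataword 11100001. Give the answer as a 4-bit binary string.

1100

Append 4 zeros: 111000010000. Divide by 10111 (XOR where the leading bit is 1):
  pos 0: 11100 XOR 10111 = 01011
  pos 1: 10110 XOR 10111 = 00001
  pos 5: 10100 XOR 10111 = 00011
Remainder (last 4 bits) = 1100. This is the CRC / FCS.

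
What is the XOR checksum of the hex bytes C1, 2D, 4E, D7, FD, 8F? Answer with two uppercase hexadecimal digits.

07

XOR the bytes together:
  start with 0xC1
  0xC1 ⊕ 0x2D = 0xEC
  0xEC ⊕ 0x4E = 0xA2
  0xA2 ⊕ 0xD7 = 0x75
  0x75 ⊕ 0xFD = 0x88
  0x88 ⊕ 0x8F = 0x07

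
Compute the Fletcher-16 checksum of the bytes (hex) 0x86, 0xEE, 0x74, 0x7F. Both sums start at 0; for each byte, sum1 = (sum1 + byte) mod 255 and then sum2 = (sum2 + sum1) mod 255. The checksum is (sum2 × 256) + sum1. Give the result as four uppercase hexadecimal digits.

4F69

Running sums (mod 255):
  after byte 0 (0x86): sum1=134, sum2=134
  after byte 1 (0xEE): sum1=117, sum2=251
  after byte 2 (0x74): sum1=233, sum2=229
  after byte 3 (0x7F): sum1=105, sum2=79
Checksum = sum2·256 + sum1 = 79·256 + 105 = 20329 = 0x4F69.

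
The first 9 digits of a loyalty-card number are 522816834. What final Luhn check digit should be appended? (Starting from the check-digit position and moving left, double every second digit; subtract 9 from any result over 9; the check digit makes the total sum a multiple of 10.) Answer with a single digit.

Partial digits right→left: 4 3 8 6 1 8 2 2 5
Double every second digit counting from the check-digit position (so the 1st, 3rd, 5th, ... of the partial from the right).
  doubled (with −9 where >9): 8 7 2 4 1 → sum 22
  kept as-is: 3 6 8 2 → sum 19
Total = 22 + 19 = 41.
Check digit = (10 − (41 mod 10)) mod 10 = 9.

9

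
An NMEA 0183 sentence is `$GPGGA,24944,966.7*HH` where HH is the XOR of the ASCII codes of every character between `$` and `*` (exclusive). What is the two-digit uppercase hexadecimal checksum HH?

XOR the ASCII codes of the payload characters:
  'G' = 0x47 → acc = 0x47
  'P' = 0x50 → acc = 0x17
  'G' = 0x47 → acc = 0x50
  'G' = 0x47 → acc = 0x17
  'A' = 0x41 → acc = 0x56
  ',' = 0x2C → acc = 0x7A
  '2' = 0x32 → acc = 0x48
  '4' = 0x34 → acc = 0x7C
  '9' = 0x39 → acc = 0x45
  '4' = 0x34 → acc = 0x71
  '4' = 0x34 → acc = 0x45
  ',' = 0x2C → acc = 0x69
  '9' = 0x39 → acc = 0x50
  '6' = 0x36 → acc = 0x66
  '6' = 0x36 → acc = 0x50
  '.' = 0x2E → acc = 0x7E
  '7' = 0x37 → acc = 0x49
Checksum = 0x49.

49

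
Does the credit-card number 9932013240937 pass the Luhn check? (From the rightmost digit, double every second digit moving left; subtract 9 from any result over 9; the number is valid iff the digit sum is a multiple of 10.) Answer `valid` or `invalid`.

valid

From the right, keep odd positions and double even positions (subtract 9 from any doubled value over 9):
  doubled (positions 2,4,...): 6 0 4 2 4 9 → sum 25
  kept (positions 1,3,...): 7 9 4 3 0 3 9 → sum 35
Total = 60.
60 mod 10 = 0, so the number is valid.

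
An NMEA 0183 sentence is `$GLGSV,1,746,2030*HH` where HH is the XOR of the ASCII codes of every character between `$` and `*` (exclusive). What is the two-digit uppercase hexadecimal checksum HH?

60

XOR the ASCII codes of the payload characters:
  'G' = 0x47 → acc = 0x47
  'L' = 0x4C → acc = 0x0B
  'G' = 0x47 → acc = 0x4C
  'S' = 0x53 → acc = 0x1F
  'V' = 0x56 → acc = 0x49
  ',' = 0x2C → acc = 0x65
  '1' = 0x31 → acc = 0x54
  ',' = 0x2C → acc = 0x78
  '7' = 0x37 → acc = 0x4F
  '4' = 0x34 → acc = 0x7B
  '6' = 0x36 → acc = 0x4D
  ',' = 0x2C → acc = 0x61
  '2' = 0x32 → acc = 0x53
  '0' = 0x30 → acc = 0x63
  '3' = 0x33 → acc = 0x50
  '0' = 0x30 → acc = 0x60
Checksum = 0x60.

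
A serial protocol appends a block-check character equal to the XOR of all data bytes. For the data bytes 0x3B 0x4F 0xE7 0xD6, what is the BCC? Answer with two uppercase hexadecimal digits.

45

XOR the bytes together:
  start with 0x3B
  0x3B ⊕ 0x4F = 0x74
  0x74 ⊕ 0xE7 = 0x93
  0x93 ⊕ 0xD6 = 0x45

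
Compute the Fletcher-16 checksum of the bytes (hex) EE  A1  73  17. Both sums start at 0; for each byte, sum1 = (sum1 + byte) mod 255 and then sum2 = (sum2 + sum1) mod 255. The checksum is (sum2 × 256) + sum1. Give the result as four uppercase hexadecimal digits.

9E1B

Running sums (mod 255):
  after byte 0 (EE): sum1=238, sum2=238
  after byte 1 (A1): sum1=144, sum2=127
  after byte 2 (73): sum1=4, sum2=131
  after byte 3 (17): sum1=27, sum2=158
Checksum = sum2·256 + sum1 = 158·256 + 27 = 40475 = 0x9E1B.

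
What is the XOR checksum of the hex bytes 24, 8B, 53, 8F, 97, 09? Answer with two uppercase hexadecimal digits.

XOR the bytes together:
  start with 0x24
  0x24 ⊕ 0x8B = 0xAF
  0xAF ⊕ 0x53 = 0xFC
  0xFC ⊕ 0x8F = 0x73
  0x73 ⊕ 0x97 = 0xE4
  0xE4 ⊕ 0x09 = 0xED

ED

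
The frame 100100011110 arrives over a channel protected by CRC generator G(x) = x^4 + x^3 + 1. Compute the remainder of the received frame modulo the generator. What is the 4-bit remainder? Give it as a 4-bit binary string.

0100

Modulo-2 division of 100100011110 by 11001:
  pos 0: 10010 XOR 11001 = 01011
  pos 1: 10110 XOR 11001 = 01111
  pos 2: 11110 XOR 11001 = 00111
  pos 4: 11111 XOR 11001 = 00110
  pos 6: 11011 XOR 11001 = 00010
Remainder = 0100 (nonzero — an error is detected).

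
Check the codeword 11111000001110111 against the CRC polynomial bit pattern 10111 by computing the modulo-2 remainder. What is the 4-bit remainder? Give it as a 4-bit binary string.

0111

Modulo-2 division of 11111000001110111 by 10111:
  pos 0: 11111 XOR 10111 = 01000
  pos 1: 10000 XOR 10111 = 00111
  pos 3: 11100 XOR 10111 = 01011
  pos 4: 10110 XOR 10111 = 00001
  pos 8: 10111 XOR 10111 = 00000
Remainder = 0111 (nonzero — an error is detected).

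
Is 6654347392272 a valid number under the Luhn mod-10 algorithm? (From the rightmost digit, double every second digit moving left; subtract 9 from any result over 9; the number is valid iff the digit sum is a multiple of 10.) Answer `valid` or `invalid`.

From the right, keep odd positions and double even positions (subtract 9 from any doubled value over 9):
  doubled (positions 2,4,...): 5 4 6 8 8 3 → sum 34
  kept (positions 1,3,...): 2 2 9 7 3 5 6 → sum 34
Total = 68.
68 mod 10 = 8, so the number is invalid.

invalid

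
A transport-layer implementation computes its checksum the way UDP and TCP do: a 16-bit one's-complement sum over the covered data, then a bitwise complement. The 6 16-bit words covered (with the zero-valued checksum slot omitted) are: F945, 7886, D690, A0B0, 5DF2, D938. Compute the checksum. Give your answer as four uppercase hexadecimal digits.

DFC6

One's-complement addition (fold any carry out of bit 15 back into bit 0):
  0xF945 + 0x7886 = 0x171CB → wrap carry → 0x71CC
  0x71CC + 0xD690 = 0x1485C → wrap carry → 0x485D
  0x485D + 0xA0B0 = 0x0E90D
  0xE90D + 0x5DF2 = 0x146FF → wrap carry → 0x4700
  0x4700 + 0xD938 = 0x12038 → wrap carry → 0x2039
One's-complement sum = 0x2039.
Checksum = ~0x2039 & 0xFFFF = 0xDFC6.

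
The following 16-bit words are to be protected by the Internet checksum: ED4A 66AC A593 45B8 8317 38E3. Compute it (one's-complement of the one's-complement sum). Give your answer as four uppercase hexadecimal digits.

04C2

One's-complement addition (fold any carry out of bit 15 back into bit 0):
  0xED4A + 0x66AC = 0x153F6 → wrap carry → 0x53F7
  0x53F7 + 0xA593 = 0x0F98A
  0xF98A + 0x45B8 = 0x13F42 → wrap carry → 0x3F43
  0x3F43 + 0x8317 = 0x0C25A
  0xC25A + 0x38E3 = 0x0FB3D
One's-complement sum = 0xFB3D.
Checksum = ~0xFB3D & 0xFFFF = 0x04C2.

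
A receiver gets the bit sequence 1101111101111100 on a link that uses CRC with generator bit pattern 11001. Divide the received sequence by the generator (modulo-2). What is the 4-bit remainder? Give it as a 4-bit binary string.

Modulo-2 division of 1101111101111100 by 11001:
  pos 0: 11011 XOR 11001 = 00010
  pos 3: 10111 XOR 11001 = 01110
  pos 4: 11100 XOR 11001 = 00101
  pos 6: 10111 XOR 11001 = 01110
  pos 7: 11101 XOR 11001 = 00100
  pos 9: 10011 XOR 11001 = 01010
  pos 10: 10100 XOR 11001 = 01101
  pos 11: 11010 XOR 11001 = 00011
Remainder = 0011 (nonzero — an error is detected).

0011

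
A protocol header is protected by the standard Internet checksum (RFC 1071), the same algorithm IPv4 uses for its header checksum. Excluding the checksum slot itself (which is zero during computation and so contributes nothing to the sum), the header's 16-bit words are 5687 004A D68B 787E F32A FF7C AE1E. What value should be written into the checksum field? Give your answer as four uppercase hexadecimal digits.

B95D

One's-complement addition (fold any carry out of bit 15 back into bit 0):
  0x5687 + 0x004A = 0x056D1
  0x56D1 + 0xD68B = 0x12D5C → wrap carry → 0x2D5D
  0x2D5D + 0x787E = 0x0A5DB
  0xA5DB + 0xF32A = 0x19905 → wrap carry → 0x9906
  0x9906 + 0xFF7C = 0x19882 → wrap carry → 0x9883
  0x9883 + 0xAE1E = 0x146A1 → wrap carry → 0x46A2
One's-complement sum = 0x46A2.
Checksum = ~0x46A2 & 0xFFFF = 0xB95D.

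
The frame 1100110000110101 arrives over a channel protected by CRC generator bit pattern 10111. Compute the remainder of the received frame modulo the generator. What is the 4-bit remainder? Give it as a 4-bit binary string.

Modulo-2 division of 1100110000110101 by 10111:
  pos 0: 11001 XOR 10111 = 01110
  pos 1: 11101 XOR 10111 = 01010
  pos 2: 10100 XOR 10111 = 00011
  pos 5: 11000 XOR 10111 = 01111
  pos 6: 11111 XOR 10111 = 01000
  pos 7: 10001 XOR 10111 = 00110
  pos 9: 11001 XOR 10111 = 01110
  pos 10: 11100 XOR 10111 = 01011
  pos 11: 10111 XOR 10111 = 00000
Remainder = 0000 (zero — the frame passes the CRC check).

0000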